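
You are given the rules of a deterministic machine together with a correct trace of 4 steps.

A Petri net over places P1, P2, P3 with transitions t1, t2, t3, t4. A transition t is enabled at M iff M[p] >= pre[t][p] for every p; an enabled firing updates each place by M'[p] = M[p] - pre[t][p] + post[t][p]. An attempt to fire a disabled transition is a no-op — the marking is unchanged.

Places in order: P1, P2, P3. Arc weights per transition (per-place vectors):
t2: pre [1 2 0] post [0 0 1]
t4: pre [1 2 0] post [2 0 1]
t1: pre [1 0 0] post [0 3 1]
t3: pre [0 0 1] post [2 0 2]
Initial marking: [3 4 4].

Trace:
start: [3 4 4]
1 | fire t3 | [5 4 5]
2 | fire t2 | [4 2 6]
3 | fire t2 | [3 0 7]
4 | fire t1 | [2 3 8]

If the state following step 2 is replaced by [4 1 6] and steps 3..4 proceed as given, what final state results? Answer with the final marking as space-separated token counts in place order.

3 4 7

state after step 2 := [4 1 6]
3 | fire t2 | [4 1 6]
4 | fire t1 | [3 4 7]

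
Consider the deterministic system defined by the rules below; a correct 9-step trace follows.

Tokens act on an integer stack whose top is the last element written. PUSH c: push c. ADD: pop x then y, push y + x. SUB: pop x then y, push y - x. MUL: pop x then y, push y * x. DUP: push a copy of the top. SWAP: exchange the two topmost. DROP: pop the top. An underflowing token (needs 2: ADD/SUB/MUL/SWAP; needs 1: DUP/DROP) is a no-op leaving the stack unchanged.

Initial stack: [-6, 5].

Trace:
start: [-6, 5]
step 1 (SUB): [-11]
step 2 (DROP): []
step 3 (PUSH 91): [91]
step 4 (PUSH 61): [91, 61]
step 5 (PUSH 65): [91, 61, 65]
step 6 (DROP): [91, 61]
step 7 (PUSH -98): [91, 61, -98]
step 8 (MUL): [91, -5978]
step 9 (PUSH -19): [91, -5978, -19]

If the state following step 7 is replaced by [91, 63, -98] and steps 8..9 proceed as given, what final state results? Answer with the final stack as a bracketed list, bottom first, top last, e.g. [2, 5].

[91, -6174, -19]

state after step 7 := [91, 63, -98]
step 8 (MUL): [91, -6174]
step 9 (PUSH -19): [91, -6174, -19]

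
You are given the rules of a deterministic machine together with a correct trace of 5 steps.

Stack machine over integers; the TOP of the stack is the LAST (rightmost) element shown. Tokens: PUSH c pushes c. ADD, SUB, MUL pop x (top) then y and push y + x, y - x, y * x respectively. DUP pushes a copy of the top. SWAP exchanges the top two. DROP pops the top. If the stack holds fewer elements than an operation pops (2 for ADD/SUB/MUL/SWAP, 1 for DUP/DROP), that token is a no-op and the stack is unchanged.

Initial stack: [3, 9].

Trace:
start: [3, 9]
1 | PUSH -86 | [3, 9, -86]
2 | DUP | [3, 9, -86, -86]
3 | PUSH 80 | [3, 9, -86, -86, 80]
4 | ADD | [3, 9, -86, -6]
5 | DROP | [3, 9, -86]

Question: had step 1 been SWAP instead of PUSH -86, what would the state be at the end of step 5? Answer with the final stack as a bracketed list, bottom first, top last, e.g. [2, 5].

[9, 3]

(re-executing from step 1 with the substitution; state before step 1: [3, 9])
1 | SWAP | [9, 3]
2 | DUP | [9, 3, 3]
3 | PUSH 80 | [9, 3, 3, 80]
4 | ADD | [9, 3, 83]
5 | DROP | [9, 3]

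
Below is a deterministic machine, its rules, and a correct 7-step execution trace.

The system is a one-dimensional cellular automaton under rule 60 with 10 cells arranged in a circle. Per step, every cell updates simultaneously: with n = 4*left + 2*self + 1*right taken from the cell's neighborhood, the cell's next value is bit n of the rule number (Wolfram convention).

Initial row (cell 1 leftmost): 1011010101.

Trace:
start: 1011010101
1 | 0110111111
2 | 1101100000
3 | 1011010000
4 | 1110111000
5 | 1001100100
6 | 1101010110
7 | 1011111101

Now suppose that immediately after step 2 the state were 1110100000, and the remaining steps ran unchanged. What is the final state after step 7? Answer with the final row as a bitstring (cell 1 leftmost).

state after step 2 := 1110100000
3 | 1001110000
4 | 1101001000
5 | 1011101100
6 | 1110011010
7 | 1001010111

1001010111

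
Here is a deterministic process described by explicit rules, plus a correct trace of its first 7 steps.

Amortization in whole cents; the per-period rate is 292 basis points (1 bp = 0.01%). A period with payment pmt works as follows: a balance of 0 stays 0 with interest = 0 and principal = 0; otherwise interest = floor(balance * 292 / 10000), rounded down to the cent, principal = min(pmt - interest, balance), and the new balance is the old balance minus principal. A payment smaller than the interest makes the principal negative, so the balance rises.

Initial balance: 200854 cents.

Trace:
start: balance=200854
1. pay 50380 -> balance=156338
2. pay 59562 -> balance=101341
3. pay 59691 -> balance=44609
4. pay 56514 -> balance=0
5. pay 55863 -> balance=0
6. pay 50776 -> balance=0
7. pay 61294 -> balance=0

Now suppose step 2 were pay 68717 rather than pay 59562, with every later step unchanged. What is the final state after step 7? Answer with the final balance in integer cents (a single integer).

(re-executing from step 2 with the substitution; state before step 2: balance=156338)
2. pay 68717 -> balance=92186
3. pay 59691 -> balance=35186
4. pay 56514 -> balance=0
5. pay 55863 -> balance=0
6. pay 50776 -> balance=0
7. pay 61294 -> balance=0

0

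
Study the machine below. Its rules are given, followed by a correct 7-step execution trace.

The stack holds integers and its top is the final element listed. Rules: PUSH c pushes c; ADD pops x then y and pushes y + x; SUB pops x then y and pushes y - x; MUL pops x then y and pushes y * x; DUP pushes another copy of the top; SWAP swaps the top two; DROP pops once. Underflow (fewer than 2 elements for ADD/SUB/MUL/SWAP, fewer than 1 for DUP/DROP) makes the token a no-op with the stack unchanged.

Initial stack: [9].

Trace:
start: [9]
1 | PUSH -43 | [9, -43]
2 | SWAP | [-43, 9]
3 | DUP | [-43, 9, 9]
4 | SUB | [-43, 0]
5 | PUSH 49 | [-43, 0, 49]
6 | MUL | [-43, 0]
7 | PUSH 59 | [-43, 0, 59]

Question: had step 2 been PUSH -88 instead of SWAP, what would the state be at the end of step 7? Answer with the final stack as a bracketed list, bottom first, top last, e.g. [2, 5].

(re-executing from step 2 with the substitution; state before step 2: [9, -43])
2 | PUSH -88 | [9, -43, -88]
3 | DUP | [9, -43, -88, -88]
4 | SUB | [9, -43, 0]
5 | PUSH 49 | [9, -43, 0, 49]
6 | MUL | [9, -43, 0]
7 | PUSH 59 | [9, -43, 0, 59]

[9, -43, 0, 59]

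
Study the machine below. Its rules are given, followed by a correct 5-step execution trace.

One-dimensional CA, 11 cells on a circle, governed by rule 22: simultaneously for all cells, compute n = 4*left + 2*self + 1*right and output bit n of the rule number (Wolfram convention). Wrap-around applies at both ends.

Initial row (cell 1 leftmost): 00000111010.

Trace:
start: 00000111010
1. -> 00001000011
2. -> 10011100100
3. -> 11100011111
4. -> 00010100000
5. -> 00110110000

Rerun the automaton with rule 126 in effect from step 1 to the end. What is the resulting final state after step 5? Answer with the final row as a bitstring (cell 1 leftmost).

(re-executing steps 1..5 under rule 126; state before step 1: 00000111010)
1. -> 00001101111
2. -> 10011111001
3. -> 11110001111
4. -> 00011011000
5. -> 00111111100

00111111100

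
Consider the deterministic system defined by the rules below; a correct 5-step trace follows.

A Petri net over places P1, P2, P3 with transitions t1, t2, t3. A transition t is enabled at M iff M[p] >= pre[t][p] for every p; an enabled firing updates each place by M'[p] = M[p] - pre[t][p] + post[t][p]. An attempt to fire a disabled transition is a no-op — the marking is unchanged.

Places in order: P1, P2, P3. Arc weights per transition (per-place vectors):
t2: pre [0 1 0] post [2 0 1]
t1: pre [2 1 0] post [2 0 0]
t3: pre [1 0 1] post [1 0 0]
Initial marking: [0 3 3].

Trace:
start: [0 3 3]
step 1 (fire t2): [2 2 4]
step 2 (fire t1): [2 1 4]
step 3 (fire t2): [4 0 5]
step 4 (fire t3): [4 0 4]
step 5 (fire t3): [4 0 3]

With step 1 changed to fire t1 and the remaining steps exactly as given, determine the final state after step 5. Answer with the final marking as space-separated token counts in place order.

(re-executing from step 1 with the substitution; state before step 1: [0 3 3])
step 1 (fire t1): [0 3 3]
step 2 (fire t1): [0 3 3]
step 3 (fire t2): [2 2 4]
step 4 (fire t3): [2 2 3]
step 5 (fire t3): [2 2 2]

2 2 2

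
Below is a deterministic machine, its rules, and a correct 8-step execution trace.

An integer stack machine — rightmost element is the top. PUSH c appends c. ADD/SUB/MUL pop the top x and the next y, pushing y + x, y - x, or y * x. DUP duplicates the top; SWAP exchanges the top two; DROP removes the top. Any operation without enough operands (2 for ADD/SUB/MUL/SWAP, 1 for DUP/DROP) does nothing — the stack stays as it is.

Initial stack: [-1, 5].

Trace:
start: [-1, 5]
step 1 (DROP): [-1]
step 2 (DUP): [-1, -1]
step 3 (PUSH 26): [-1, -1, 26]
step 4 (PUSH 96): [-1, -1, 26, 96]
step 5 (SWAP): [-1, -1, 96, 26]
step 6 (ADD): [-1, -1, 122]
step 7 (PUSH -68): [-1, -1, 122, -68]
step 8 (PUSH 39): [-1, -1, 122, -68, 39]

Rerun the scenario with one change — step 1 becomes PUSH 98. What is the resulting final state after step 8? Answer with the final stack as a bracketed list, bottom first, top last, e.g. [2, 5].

(re-executing from step 1 with the substitution; state before step 1: [-1, 5])
step 1 (PUSH 98): [-1, 5, 98]
step 2 (DUP): [-1, 5, 98, 98]
step 3 (PUSH 26): [-1, 5, 98, 98, 26]
step 4 (PUSH 96): [-1, 5, 98, 98, 26, 96]
step 5 (SWAP): [-1, 5, 98, 98, 96, 26]
step 6 (ADD): [-1, 5, 98, 98, 122]
step 7 (PUSH -68): [-1, 5, 98, 98, 122, -68]
step 8 (PUSH 39): [-1, 5, 98, 98, 122, -68, 39]

[-1, 5, 98, 98, 122, -68, 39]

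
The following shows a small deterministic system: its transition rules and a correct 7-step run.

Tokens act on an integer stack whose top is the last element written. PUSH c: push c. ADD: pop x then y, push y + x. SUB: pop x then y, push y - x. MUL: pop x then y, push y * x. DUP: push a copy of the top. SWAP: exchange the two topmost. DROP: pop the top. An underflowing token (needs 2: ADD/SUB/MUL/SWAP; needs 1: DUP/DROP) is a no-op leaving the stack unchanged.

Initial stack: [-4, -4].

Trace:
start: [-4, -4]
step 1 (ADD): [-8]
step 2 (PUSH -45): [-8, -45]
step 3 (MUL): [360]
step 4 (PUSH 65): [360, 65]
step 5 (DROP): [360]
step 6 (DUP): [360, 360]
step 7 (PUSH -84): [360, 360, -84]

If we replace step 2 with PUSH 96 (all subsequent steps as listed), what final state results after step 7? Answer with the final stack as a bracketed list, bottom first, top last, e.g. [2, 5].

[-768, -768, -84]

(re-executing from step 2 with the substitution; state before step 2: [-8])
step 2 (PUSH 96): [-8, 96]
step 3 (MUL): [-768]
step 4 (PUSH 65): [-768, 65]
step 5 (DROP): [-768]
step 6 (DUP): [-768, -768]
step 7 (PUSH -84): [-768, -768, -84]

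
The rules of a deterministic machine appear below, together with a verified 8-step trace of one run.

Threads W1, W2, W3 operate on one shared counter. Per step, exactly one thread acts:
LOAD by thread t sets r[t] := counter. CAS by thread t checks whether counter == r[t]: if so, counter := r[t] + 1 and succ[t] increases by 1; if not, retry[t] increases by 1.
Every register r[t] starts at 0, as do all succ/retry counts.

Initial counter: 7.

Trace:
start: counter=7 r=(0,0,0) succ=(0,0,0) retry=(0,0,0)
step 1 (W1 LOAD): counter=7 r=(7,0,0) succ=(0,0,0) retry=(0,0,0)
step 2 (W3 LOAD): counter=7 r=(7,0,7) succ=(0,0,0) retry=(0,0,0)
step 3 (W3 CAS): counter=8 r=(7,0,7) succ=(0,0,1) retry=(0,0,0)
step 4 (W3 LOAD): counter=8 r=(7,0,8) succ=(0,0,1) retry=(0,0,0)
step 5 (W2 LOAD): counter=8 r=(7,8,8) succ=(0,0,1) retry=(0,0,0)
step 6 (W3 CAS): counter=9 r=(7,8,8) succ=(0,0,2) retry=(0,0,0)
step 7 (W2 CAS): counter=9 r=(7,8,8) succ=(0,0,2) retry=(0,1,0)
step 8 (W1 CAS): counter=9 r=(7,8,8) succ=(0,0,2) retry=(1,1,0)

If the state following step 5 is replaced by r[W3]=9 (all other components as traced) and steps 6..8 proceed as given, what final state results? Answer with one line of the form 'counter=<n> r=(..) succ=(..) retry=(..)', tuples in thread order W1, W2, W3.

counter=9 r=(7,8,9) succ=(0,1,1) retry=(1,0,1)

state after step 5 := counter=8 r=(7,8,9) succ=(0,0,1) retry=(0,0,0)
step 6 (W3 CAS): counter=8 r=(7,8,9) succ=(0,0,1) retry=(0,0,1)
step 7 (W2 CAS): counter=9 r=(7,8,9) succ=(0,1,1) retry=(0,0,1)
step 8 (W1 CAS): counter=9 r=(7,8,9) succ=(0,1,1) retry=(1,0,1)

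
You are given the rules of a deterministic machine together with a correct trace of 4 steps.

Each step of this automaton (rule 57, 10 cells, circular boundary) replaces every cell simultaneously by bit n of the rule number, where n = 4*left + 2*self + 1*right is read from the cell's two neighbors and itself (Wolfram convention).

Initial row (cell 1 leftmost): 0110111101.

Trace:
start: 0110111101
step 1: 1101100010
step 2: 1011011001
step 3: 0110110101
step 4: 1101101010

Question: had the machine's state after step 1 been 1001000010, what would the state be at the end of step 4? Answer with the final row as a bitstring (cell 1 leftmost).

state after step 1 := 1001000010
step 2: 0100111001
step 3: 1010100100
step 4: 0101010010

0101010010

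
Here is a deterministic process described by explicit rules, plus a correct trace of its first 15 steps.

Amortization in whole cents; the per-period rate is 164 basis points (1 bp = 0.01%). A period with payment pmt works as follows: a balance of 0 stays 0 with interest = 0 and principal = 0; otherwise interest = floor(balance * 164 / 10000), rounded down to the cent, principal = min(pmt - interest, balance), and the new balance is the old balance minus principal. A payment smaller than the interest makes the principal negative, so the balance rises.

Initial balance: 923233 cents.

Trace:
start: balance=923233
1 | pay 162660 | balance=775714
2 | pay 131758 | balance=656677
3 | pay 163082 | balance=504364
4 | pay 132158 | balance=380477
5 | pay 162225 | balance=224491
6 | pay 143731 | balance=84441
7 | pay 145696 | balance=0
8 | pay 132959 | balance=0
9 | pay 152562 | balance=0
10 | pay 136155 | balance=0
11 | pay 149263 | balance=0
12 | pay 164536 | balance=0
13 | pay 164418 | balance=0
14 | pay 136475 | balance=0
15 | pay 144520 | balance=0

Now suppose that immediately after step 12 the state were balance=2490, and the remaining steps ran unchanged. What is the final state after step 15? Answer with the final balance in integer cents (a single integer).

state after step 12 := balance=2490
13 | pay 164418 | balance=0
14 | pay 136475 | balance=0
15 | pay 144520 | balance=0

0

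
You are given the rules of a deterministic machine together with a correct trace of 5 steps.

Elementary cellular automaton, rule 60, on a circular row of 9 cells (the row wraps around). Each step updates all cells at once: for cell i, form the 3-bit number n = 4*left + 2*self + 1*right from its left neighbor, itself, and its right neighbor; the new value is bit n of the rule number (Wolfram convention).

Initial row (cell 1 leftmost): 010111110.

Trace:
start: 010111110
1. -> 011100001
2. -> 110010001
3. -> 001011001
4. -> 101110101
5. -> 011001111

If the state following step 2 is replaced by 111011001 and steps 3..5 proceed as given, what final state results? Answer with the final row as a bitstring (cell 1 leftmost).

010111000

state after step 2 := 111011001
3. -> 000110101
4. -> 100101111
5. -> 010111000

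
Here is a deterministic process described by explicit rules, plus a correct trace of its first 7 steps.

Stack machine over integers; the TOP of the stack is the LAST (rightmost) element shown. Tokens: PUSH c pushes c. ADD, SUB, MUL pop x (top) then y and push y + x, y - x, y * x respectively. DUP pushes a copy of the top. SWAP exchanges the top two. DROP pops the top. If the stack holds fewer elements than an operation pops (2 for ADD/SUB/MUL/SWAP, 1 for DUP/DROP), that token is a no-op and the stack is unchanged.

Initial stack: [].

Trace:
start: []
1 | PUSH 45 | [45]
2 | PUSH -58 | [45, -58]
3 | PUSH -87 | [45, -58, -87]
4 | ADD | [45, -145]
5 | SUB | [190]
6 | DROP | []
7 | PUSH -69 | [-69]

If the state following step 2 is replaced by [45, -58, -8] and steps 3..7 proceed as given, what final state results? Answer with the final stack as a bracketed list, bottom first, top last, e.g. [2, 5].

[45, -69]

state after step 2 := [45, -58, -8]
3 | PUSH -87 | [45, -58, -8, -87]
4 | ADD | [45, -58, -95]
5 | SUB | [45, 37]
6 | DROP | [45]
7 | PUSH -69 | [45, -69]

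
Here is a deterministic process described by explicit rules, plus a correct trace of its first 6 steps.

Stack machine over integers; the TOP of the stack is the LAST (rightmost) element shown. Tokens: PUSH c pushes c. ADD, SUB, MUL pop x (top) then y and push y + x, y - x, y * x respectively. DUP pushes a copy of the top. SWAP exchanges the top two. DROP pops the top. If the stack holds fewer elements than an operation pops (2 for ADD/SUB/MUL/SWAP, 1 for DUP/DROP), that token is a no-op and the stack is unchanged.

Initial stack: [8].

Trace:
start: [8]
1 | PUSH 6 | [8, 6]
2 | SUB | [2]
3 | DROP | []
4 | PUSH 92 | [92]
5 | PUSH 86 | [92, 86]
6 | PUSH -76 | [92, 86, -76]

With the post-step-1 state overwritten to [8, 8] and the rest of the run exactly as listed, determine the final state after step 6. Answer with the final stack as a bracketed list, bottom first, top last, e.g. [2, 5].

[92, 86, -76]

state after step 1 := [8, 8]
2 | SUB | [0]
3 | DROP | []
4 | PUSH 92 | [92]
5 | PUSH 86 | [92, 86]
6 | PUSH -76 | [92, 86, -76]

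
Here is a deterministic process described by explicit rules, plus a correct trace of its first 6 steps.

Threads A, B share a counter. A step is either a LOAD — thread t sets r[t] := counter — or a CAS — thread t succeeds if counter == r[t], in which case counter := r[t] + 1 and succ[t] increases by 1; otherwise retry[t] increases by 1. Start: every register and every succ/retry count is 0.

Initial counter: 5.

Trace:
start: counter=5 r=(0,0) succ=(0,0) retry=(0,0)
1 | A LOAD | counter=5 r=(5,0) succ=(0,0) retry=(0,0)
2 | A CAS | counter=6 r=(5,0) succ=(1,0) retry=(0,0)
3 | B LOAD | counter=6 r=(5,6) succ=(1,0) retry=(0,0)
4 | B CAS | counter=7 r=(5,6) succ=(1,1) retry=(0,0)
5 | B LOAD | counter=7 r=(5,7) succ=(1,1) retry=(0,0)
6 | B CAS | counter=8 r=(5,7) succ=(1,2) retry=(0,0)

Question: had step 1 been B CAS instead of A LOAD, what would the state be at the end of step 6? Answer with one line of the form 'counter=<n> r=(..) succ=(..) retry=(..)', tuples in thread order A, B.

(re-executing from step 1 with the substitution; state before step 1: counter=5 r=(0,0) succ=(0,0) retry=(0,0))
1 | B CAS | counter=5 r=(0,0) succ=(0,0) retry=(0,1)
2 | A CAS | counter=5 r=(0,0) succ=(0,0) retry=(1,1)
3 | B LOAD | counter=5 r=(0,5) succ=(0,0) retry=(1,1)
4 | B CAS | counter=6 r=(0,5) succ=(0,1) retry=(1,1)
5 | B LOAD | counter=6 r=(0,6) succ=(0,1) retry=(1,1)
6 | B CAS | counter=7 r=(0,6) succ=(0,2) retry=(1,1)

counter=7 r=(0,6) succ=(0,2) retry=(1,1)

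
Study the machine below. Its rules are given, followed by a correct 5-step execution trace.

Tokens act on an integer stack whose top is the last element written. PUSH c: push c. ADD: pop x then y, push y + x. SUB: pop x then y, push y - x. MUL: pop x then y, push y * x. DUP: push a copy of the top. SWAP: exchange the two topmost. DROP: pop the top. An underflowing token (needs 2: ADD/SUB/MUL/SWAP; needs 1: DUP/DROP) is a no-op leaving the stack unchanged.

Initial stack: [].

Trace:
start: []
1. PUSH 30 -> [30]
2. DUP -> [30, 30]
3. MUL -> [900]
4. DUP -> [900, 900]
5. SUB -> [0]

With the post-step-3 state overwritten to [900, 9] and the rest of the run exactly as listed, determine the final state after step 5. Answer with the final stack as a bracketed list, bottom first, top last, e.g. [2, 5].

state after step 3 := [900, 9]
4. DUP -> [900, 9, 9]
5. SUB -> [900, 0]

[900, 0]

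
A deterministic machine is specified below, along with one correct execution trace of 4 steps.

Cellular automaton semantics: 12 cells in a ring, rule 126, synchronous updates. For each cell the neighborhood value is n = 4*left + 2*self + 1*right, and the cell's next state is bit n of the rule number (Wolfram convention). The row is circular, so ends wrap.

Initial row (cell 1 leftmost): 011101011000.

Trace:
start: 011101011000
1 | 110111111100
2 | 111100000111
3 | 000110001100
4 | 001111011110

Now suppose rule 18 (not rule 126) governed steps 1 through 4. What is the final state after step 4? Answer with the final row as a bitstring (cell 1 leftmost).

(re-executing steps 1..4 under rule 18; state before step 1: 011101011000)
1 | 100000000100
2 | 010000001011
3 | 001000010000
4 | 010100101000

010100101000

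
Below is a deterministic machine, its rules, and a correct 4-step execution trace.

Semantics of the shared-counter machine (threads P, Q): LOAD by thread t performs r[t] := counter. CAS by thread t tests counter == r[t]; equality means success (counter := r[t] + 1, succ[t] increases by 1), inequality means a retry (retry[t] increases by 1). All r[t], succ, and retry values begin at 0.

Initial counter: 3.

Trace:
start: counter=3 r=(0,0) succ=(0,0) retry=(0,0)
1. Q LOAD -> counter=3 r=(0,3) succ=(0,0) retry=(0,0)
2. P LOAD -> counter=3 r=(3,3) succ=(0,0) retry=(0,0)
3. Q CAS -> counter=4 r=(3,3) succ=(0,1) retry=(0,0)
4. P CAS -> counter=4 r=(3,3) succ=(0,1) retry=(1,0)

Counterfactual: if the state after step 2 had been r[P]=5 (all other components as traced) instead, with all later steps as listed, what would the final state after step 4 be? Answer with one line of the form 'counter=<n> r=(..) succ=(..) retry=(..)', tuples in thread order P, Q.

state after step 2 := counter=3 r=(5,3) succ=(0,0) retry=(0,0)
3. Q CAS -> counter=4 r=(5,3) succ=(0,1) retry=(0,0)
4. P CAS -> counter=4 r=(5,3) succ=(0,1) retry=(1,0)

counter=4 r=(5,3) succ=(0,1) retry=(1,0)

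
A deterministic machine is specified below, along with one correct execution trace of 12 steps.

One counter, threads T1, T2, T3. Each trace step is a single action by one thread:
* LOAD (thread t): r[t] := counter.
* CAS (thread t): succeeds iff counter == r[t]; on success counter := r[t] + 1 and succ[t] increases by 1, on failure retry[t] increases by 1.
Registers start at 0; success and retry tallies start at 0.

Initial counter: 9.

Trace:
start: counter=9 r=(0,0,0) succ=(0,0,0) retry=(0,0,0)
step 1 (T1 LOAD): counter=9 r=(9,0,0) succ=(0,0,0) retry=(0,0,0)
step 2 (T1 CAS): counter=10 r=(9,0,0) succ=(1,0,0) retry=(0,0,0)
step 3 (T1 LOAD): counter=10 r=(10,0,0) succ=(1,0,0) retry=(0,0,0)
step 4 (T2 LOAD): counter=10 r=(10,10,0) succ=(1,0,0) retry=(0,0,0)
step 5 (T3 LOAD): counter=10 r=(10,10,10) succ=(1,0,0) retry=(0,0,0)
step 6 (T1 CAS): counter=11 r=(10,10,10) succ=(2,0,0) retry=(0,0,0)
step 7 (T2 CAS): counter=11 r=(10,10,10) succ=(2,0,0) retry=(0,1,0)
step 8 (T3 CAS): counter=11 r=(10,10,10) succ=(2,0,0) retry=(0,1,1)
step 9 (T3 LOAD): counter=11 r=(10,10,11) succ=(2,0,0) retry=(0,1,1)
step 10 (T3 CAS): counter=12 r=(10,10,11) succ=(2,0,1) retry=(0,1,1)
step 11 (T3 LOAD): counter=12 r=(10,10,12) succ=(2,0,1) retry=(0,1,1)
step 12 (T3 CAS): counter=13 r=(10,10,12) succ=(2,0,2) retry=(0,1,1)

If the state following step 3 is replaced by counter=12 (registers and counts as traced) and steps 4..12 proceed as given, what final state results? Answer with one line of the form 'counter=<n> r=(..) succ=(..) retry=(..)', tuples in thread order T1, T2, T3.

counter=15 r=(10,12,14) succ=(1,1,2) retry=(1,0,1)

state after step 3 := counter=12 r=(10,0,0) succ=(1,0,0) retry=(0,0,0)
step 4 (T2 LOAD): counter=12 r=(10,12,0) succ=(1,0,0) retry=(0,0,0)
step 5 (T3 LOAD): counter=12 r=(10,12,12) succ=(1,0,0) retry=(0,0,0)
step 6 (T1 CAS): counter=12 r=(10,12,12) succ=(1,0,0) retry=(1,0,0)
step 7 (T2 CAS): counter=13 r=(10,12,12) succ=(1,1,0) retry=(1,0,0)
step 8 (T3 CAS): counter=13 r=(10,12,12) succ=(1,1,0) retry=(1,0,1)
step 9 (T3 LOAD): counter=13 r=(10,12,13) succ=(1,1,0) retry=(1,0,1)
step 10 (T3 CAS): counter=14 r=(10,12,13) succ=(1,1,1) retry=(1,0,1)
step 11 (T3 LOAD): counter=14 r=(10,12,14) succ=(1,1,1) retry=(1,0,1)
step 12 (T3 CAS): counter=15 r=(10,12,14) succ=(1,1,2) retry=(1,0,1)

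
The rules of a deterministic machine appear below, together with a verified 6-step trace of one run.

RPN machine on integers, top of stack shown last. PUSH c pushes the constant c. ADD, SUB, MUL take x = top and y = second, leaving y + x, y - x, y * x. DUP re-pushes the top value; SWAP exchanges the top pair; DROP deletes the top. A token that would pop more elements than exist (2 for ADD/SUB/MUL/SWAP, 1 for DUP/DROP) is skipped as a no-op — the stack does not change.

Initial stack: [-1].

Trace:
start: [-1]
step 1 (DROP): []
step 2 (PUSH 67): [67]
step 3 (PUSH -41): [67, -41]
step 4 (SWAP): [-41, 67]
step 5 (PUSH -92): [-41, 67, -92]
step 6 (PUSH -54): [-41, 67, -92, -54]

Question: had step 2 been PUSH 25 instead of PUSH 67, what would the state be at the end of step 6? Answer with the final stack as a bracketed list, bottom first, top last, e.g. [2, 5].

[-41, 25, -92, -54]

(re-executing from step 2 with the substitution; state before step 2: [])
step 2 (PUSH 25): [25]
step 3 (PUSH -41): [25, -41]
step 4 (SWAP): [-41, 25]
step 5 (PUSH -92): [-41, 25, -92]
step 6 (PUSH -54): [-41, 25, -92, -54]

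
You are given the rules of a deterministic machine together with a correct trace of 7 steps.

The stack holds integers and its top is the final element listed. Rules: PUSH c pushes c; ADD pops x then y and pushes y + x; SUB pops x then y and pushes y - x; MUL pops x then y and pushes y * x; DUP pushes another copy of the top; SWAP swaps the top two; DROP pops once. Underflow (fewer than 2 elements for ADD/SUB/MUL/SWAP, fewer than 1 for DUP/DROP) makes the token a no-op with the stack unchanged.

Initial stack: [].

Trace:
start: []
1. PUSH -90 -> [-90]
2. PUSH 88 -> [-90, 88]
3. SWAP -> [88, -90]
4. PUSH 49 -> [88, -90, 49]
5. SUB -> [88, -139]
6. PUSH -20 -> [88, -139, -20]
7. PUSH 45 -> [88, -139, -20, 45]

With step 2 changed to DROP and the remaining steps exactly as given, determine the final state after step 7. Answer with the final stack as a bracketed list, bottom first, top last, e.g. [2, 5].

[49, -20, 45]

(re-executing from step 2 with the substitution; state before step 2: [-90])
2. DROP -> []
3. SWAP -> []
4. PUSH 49 -> [49]
5. SUB -> [49]
6. PUSH -20 -> [49, -20]
7. PUSH 45 -> [49, -20, 45]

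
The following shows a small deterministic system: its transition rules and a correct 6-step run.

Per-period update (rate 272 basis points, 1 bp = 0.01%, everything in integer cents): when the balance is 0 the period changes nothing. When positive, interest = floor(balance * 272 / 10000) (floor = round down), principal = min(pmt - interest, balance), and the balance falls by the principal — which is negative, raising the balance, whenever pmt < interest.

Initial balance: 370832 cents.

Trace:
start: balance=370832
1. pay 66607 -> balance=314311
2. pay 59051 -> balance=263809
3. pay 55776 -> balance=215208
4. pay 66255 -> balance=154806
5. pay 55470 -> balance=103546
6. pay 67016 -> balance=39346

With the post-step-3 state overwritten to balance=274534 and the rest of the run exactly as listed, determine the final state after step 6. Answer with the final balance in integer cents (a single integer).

103647

state after step 3 := balance=274534
4. pay 66255 -> balance=215746
5. pay 55470 -> balance=166144
6. pay 67016 -> balance=103647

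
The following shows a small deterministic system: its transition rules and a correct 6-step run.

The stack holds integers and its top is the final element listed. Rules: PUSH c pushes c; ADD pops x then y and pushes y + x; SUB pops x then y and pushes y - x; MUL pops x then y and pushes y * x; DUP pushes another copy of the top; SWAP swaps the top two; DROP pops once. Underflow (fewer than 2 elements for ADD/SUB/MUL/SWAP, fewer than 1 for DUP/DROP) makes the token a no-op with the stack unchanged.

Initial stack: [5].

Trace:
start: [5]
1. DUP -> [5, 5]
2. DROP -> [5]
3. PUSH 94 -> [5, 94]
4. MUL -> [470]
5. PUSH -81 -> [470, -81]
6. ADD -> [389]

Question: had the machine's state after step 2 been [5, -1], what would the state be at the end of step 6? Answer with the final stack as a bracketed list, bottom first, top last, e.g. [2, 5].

[5, -175]

state after step 2 := [5, -1]
3. PUSH 94 -> [5, -1, 94]
4. MUL -> [5, -94]
5. PUSH -81 -> [5, -94, -81]
6. ADD -> [5, -175]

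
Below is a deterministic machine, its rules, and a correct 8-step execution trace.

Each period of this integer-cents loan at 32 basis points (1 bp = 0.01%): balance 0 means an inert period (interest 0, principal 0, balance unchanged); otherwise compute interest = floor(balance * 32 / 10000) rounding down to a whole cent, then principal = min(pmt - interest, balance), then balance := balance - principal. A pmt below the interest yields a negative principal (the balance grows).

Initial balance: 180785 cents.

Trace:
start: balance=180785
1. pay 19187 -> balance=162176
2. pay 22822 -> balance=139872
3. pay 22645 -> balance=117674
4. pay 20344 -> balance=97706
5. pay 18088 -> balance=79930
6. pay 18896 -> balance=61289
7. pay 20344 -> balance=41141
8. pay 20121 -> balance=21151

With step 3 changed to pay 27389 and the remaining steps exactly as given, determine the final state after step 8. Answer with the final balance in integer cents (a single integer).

16331

(re-executing from step 3 with the substitution; state before step 3: balance=139872)
3. pay 27389 -> balance=112930
4. pay 20344 -> balance=92947
5. pay 18088 -> balance=75156
6. pay 18896 -> balance=56500
7. pay 20344 -> balance=36336
8. pay 20121 -> balance=16331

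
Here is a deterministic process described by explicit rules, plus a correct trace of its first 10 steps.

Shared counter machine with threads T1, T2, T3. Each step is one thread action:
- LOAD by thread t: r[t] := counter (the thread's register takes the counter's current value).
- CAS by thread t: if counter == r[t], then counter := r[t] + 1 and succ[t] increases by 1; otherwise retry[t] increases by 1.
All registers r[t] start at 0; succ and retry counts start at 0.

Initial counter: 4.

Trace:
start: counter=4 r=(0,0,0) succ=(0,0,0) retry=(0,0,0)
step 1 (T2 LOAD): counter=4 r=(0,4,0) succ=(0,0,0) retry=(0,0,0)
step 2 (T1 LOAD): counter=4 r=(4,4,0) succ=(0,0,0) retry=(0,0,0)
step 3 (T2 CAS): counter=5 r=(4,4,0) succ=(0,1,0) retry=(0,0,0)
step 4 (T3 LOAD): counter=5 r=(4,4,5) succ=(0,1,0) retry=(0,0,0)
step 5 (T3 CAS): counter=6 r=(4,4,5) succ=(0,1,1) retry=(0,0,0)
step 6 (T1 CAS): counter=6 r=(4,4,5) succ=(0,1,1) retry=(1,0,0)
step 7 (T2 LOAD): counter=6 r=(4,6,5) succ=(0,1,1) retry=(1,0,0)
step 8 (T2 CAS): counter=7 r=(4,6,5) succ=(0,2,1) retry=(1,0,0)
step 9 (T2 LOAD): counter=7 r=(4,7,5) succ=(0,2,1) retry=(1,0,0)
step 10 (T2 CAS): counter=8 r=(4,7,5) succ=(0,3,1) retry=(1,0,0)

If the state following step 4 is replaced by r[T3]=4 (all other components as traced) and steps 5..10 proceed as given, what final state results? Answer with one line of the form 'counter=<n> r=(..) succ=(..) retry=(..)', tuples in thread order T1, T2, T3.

counter=7 r=(4,6,4) succ=(0,3,0) retry=(1,0,1)

state after step 4 := counter=5 r=(4,4,4) succ=(0,1,0) retry=(0,0,0)
step 5 (T3 CAS): counter=5 r=(4,4,4) succ=(0,1,0) retry=(0,0,1)
step 6 (T1 CAS): counter=5 r=(4,4,4) succ=(0,1,0) retry=(1,0,1)
step 7 (T2 LOAD): counter=5 r=(4,5,4) succ=(0,1,0) retry=(1,0,1)
step 8 (T2 CAS): counter=6 r=(4,5,4) succ=(0,2,0) retry=(1,0,1)
step 9 (T2 LOAD): counter=6 r=(4,6,4) succ=(0,2,0) retry=(1,0,1)
step 10 (T2 CAS): counter=7 r=(4,6,4) succ=(0,3,0) retry=(1,0,1)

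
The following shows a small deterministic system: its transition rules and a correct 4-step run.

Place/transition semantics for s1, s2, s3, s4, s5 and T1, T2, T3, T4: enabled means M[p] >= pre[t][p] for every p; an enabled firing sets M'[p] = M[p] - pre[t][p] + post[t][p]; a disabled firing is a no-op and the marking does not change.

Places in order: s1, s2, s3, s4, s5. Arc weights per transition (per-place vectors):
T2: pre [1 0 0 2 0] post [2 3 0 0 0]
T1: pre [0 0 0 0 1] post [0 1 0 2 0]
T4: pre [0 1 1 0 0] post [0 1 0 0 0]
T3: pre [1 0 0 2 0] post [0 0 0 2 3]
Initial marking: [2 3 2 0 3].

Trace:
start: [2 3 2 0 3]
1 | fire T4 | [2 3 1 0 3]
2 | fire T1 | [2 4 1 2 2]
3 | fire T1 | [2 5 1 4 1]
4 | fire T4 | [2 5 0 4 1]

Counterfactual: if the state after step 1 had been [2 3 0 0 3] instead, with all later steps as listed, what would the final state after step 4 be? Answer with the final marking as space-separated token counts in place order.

2 5 0 4 1

state after step 1 := [2 3 0 0 3]
2 | fire T1 | [2 4 0 2 2]
3 | fire T1 | [2 5 0 4 1]
4 | fire T4 | [2 5 0 4 1]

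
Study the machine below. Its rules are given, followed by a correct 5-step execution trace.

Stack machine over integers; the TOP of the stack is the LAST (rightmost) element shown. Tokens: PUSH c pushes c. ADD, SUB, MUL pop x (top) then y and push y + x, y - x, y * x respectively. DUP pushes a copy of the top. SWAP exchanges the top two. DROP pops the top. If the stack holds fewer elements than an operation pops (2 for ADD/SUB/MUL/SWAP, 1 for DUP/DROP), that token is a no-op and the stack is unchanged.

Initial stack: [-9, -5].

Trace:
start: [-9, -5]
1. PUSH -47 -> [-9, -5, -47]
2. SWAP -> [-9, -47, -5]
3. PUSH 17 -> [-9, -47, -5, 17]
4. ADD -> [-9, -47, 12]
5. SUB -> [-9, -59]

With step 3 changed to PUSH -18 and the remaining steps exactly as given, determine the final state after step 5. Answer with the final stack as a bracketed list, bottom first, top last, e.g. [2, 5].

(re-executing from step 3 with the substitution; state before step 3: [-9, -47, -5])
3. PUSH -18 -> [-9, -47, -5, -18]
4. ADD -> [-9, -47, -23]
5. SUB -> [-9, -24]

[-9, -24]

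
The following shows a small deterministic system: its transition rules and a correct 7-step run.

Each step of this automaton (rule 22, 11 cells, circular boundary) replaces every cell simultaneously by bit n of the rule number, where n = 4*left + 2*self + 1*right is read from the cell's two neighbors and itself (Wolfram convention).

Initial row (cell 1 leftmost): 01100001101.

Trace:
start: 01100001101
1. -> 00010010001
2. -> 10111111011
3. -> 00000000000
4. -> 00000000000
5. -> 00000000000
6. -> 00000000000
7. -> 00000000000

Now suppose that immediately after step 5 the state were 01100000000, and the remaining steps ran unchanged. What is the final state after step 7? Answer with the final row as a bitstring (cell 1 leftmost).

state after step 5 := 01100000000
6. -> 10010000000
7. -> 11111000001

11111000001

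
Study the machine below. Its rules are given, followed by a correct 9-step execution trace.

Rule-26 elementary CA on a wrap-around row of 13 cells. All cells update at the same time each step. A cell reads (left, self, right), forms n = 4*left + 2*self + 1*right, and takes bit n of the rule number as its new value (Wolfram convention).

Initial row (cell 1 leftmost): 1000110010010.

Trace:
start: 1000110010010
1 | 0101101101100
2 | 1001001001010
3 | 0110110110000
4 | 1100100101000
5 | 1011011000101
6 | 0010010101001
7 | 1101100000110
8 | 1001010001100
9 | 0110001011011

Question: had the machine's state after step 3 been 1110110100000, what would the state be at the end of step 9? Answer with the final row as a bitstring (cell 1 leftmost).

0100000010101

state after step 3 := 1110110100000
4 | 1000100010001
5 | 0101010101011
6 | 0000000000010
7 | 0000000000101
8 | 1000000001000
9 | 0100000010101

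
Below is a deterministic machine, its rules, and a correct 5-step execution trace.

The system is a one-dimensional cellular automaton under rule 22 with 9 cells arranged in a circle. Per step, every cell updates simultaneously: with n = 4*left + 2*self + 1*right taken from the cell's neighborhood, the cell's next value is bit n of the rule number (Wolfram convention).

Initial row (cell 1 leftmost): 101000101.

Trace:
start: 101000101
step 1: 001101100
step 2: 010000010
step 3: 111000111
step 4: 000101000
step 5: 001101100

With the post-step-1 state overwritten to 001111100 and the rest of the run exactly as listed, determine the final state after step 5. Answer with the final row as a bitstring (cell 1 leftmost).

state after step 1 := 001111100
step 2: 010000010
step 3: 111000111
step 4: 000101000
step 5: 001101100

001101100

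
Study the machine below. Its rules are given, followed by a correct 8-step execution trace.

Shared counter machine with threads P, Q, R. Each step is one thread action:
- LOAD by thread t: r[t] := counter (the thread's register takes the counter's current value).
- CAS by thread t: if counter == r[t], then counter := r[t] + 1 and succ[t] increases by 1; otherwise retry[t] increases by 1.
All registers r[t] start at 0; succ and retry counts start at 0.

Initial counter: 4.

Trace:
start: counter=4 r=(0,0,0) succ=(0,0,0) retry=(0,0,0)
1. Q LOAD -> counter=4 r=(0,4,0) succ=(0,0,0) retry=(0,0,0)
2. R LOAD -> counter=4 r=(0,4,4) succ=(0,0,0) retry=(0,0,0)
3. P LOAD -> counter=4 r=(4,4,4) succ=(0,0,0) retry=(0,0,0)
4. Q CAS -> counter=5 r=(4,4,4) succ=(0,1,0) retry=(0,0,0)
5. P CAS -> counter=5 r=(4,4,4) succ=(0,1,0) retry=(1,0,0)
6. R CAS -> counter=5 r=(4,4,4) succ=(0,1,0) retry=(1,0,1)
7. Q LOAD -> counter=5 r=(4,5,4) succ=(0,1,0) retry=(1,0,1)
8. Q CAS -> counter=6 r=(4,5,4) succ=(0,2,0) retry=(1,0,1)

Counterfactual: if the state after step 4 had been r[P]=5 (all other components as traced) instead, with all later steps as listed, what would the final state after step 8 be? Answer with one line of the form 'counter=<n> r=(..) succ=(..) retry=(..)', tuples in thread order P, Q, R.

counter=7 r=(5,6,4) succ=(1,2,0) retry=(0,0,1)

state after step 4 := counter=5 r=(5,4,4) succ=(0,1,0) retry=(0,0,0)
5. P CAS -> counter=6 r=(5,4,4) succ=(1,1,0) retry=(0,0,0)
6. R CAS -> counter=6 r=(5,4,4) succ=(1,1,0) retry=(0,0,1)
7. Q LOAD -> counter=6 r=(5,6,4) succ=(1,1,0) retry=(0,0,1)
8. Q CAS -> counter=7 r=(5,6,4) succ=(1,2,0) retry=(0,0,1)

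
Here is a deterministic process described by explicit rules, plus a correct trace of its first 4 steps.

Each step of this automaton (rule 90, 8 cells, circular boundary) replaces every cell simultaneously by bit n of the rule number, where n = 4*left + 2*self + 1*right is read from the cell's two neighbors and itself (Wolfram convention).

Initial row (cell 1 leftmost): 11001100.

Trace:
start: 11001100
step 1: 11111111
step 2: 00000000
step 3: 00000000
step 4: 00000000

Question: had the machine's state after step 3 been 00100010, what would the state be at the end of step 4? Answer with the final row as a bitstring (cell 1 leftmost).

state after step 3 := 00100010
step 4: 01010101

01010101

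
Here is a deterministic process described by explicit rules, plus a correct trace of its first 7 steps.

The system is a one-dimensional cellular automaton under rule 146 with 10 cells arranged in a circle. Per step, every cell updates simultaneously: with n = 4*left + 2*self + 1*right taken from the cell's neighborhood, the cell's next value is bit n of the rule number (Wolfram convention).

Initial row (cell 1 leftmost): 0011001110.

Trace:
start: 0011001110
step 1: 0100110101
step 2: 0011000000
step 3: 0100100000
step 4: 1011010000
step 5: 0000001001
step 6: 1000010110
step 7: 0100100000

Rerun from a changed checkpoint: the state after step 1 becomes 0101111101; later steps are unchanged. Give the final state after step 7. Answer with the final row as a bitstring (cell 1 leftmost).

0001000100

state after step 1 := 0101111101
step 2: 0000111000
step 3: 0001010100
step 4: 0010000010
step 5: 0101000101
step 6: 0000101000
step 7: 0001000100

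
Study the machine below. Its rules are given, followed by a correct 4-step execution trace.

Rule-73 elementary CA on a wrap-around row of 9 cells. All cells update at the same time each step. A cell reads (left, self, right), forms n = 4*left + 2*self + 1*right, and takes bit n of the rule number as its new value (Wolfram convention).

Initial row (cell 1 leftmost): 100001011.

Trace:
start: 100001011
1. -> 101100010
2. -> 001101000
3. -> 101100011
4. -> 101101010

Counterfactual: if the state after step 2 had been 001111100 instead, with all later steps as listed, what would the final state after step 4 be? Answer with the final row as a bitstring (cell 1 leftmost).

100010001

state after step 2 := 001111100
3. -> 101000101
4. -> 100010001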